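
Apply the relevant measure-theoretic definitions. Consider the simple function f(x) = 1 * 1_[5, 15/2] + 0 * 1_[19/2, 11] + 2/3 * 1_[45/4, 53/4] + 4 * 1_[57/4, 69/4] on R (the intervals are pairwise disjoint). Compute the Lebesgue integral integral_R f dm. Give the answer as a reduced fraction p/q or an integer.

For a simple function f = sum_i c_i * 1_{A_i} with disjoint A_i,
  integral f dm = sum_i c_i * m(A_i).
Lengths of the A_i:
  m(A_1) = 15/2 - 5 = 5/2.
  m(A_2) = 11 - 19/2 = 3/2.
  m(A_3) = 53/4 - 45/4 = 2.
  m(A_4) = 69/4 - 57/4 = 3.
Contributions c_i * m(A_i):
  (1) * (5/2) = 5/2.
  (0) * (3/2) = 0.
  (2/3) * (2) = 4/3.
  (4) * (3) = 12.
Total: 5/2 + 0 + 4/3 + 12 = 95/6.

95/6


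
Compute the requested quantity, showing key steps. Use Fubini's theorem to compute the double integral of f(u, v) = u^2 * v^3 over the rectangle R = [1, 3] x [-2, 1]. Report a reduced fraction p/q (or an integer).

f(u, v) is a tensor product of a function of u and a function of v, and both factors are bounded continuous (hence Lebesgue integrable) on the rectangle, so Fubini's theorem applies:
  integral_R f d(m x m) = (integral_a1^b1 u^2 du) * (integral_a2^b2 v^3 dv).
Inner integral in u: integral_{1}^{3} u^2 du = (3^3 - 1^3)/3
  = 26/3.
Inner integral in v: integral_{-2}^{1} v^3 dv = (1^4 - (-2)^4)/4
  = -15/4.
Product: (26/3) * (-15/4) = -65/2.

-65/2


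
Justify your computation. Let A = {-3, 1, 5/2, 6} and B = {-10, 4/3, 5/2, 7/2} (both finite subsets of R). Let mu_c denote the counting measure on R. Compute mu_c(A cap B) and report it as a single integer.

Counting measure on a finite set equals cardinality. mu_c(A cap B) = |A cap B| (elements appearing in both).
Enumerating the elements of A that also lie in B gives 1 element(s).
So mu_c(A cap B) = 1.

1


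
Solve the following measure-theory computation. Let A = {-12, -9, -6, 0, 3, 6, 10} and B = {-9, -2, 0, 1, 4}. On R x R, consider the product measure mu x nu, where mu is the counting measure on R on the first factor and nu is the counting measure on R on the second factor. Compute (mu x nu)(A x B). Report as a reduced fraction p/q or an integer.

For a measurable rectangle A x B, the product measure satisfies
  (mu x nu)(A x B) = mu(A) * nu(B).
  mu(A) = 7.
  nu(B) = 5.
  (mu x nu)(A x B) = 7 * 5 = 35.

35


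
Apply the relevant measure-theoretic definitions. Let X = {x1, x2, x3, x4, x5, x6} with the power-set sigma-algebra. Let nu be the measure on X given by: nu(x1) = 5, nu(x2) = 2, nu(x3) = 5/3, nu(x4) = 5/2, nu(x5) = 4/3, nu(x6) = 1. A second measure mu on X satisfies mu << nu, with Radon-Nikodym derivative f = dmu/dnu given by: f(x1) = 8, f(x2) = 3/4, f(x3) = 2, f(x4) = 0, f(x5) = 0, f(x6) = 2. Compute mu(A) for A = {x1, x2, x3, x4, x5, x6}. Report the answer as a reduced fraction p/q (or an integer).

By the defining property of the Radon-Nikodym derivative, for every measurable set A,
  mu(A) = integral_A f dnu.
Since nu is a discrete measure concentrated on the atoms of X, the integral over A reduces to the sum
  mu(A) = sum_{x in A} f(x) * nu({x}).
Computing each term:
  x1: f(x1) * nu(x1) = 8 * 5 = 40.
  x2: f(x2) * nu(x2) = 3/4 * 2 = 3/2.
  x3: f(x3) * nu(x3) = 2 * 5/3 = 10/3.
  x4: f(x4) * nu(x4) = 0 * 5/2 = 0.
  x5: f(x5) * nu(x5) = 0 * 4/3 = 0.
  x6: f(x6) * nu(x6) = 2 * 1 = 2.
Summing: mu(A) = 40 + 3/2 + 10/3 + 0 + 0 + 2 = 281/6.

281/6


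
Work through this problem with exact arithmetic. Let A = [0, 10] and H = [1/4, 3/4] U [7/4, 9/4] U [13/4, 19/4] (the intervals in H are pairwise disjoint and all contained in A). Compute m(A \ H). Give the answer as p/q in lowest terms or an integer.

The ambient interval has length m(A) = 10 - 0 = 10.
Since the holes are disjoint and sit inside A, by finite additivity
  m(H) = sum_i (b_i - a_i), and m(A \ H) = m(A) - m(H).
Computing the hole measures:
  m(H_1) = 3/4 - 1/4 = 1/2.
  m(H_2) = 9/4 - 7/4 = 1/2.
  m(H_3) = 19/4 - 13/4 = 3/2.
Summed: m(H) = 1/2 + 1/2 + 3/2 = 5/2.
So m(A \ H) = 10 - 5/2 = 15/2.

15/2


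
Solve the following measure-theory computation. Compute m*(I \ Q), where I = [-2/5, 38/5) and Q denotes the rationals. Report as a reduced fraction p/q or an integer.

The interval I = [-2/5, 38/5) has m(I) = 38/5 - (-2/5) = 8 (endpoints are measure-zero, so open/closed/half-open agree). Write I = (I cap Q) u (I \ Q). The rationals in I are countable, so m*(I cap Q) = 0 (cover each rational by intervals whose total length is arbitrarily small). By countable subadditivity m*(I) <= m*(I cap Q) + m*(I \ Q), hence m*(I \ Q) >= m(I) = 8. The reverse inequality m*(I \ Q) <= m*(I) = 8 is trivial since (I \ Q) is a subset of I. Therefore m*(I \ Q) = 8.

8


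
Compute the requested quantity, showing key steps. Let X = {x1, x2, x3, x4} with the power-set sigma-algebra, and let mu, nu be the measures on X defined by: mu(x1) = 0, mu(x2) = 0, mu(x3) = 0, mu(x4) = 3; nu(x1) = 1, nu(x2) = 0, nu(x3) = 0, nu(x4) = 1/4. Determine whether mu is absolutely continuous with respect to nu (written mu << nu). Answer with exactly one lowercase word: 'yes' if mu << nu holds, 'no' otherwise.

mu << nu means: every nu-null measurable set is also mu-null; equivalently, for every atom x, if nu({x}) = 0 then mu({x}) = 0.
Checking each atom:
  x1: nu = 1 > 0 -> no constraint.
  x2: nu = 0, mu = 0 -> consistent with mu << nu.
  x3: nu = 0, mu = 0 -> consistent with mu << nu.
  x4: nu = 1/4 > 0 -> no constraint.
No atom violates the condition. Therefore mu << nu.

yes


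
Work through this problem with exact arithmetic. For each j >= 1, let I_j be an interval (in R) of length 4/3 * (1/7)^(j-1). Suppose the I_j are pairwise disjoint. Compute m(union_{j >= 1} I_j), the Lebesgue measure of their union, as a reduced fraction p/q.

By countable additivity of the Lebesgue measure on pairwise disjoint measurable sets,
  m(union_{j >= 1} I_j) = sum_{j >= 1} m(I_j) = sum_{j >= 1} a * r^(j-1),
  with a = 4/3 and r = 1/7.
Since 0 < r = 1/7 < 1, the geometric series converges:
  sum_{j >= 1} a * r^(j-1) = a / (1 - r).
  = 4/3 / (1 - 1/7)
  = 4/3 / (6/7)
  = 14/9.

14/9


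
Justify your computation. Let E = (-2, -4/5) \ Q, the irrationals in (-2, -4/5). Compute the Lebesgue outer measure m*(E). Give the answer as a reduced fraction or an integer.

The interval I = (-2, -4/5) has m(I) = -4/5 - (-2) = 6/5 (endpoints are measure-zero, so open/closed/half-open agree). Write I = (I cap Q) u (I \ Q). The rationals in I are countable, so m*(I cap Q) = 0 (cover each rational by intervals whose total length is arbitrarily small). By countable subadditivity m*(I) <= m*(I cap Q) + m*(I \ Q), hence m*(I \ Q) >= m(I) = 6/5. The reverse inequality m*(I \ Q) <= m*(I) = 6/5 is trivial since (I \ Q) is a subset of I. Therefore m*(I \ Q) = 6/5.

6/5


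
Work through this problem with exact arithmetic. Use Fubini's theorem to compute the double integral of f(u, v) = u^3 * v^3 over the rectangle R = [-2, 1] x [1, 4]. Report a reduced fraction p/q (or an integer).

f(u, v) is a tensor product of a function of u and a function of v, and both factors are bounded continuous (hence Lebesgue integrable) on the rectangle, so Fubini's theorem applies:
  integral_R f d(m x m) = (integral_a1^b1 u^3 du) * (integral_a2^b2 v^3 dv).
Inner integral in u: integral_{-2}^{1} u^3 du = (1^4 - (-2)^4)/4
  = -15/4.
Inner integral in v: integral_{1}^{4} v^3 dv = (4^4 - 1^4)/4
  = 255/4.
Product: (-15/4) * (255/4) = -3825/16.

-3825/16


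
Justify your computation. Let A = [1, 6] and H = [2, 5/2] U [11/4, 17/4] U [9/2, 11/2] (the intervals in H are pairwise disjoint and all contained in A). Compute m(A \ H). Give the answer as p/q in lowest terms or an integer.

The ambient interval has length m(A) = 6 - 1 = 5.
Since the holes are disjoint and sit inside A, by finite additivity
  m(H) = sum_i (b_i - a_i), and m(A \ H) = m(A) - m(H).
Computing the hole measures:
  m(H_1) = 5/2 - 2 = 1/2.
  m(H_2) = 17/4 - 11/4 = 3/2.
  m(H_3) = 11/2 - 9/2 = 1.
Summed: m(H) = 1/2 + 3/2 + 1 = 3.
So m(A \ H) = 5 - 3 = 2.

2


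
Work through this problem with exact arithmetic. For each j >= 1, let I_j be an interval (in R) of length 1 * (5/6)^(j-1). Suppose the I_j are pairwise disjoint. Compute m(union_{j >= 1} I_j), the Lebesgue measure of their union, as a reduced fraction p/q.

By countable additivity of the Lebesgue measure on pairwise disjoint measurable sets,
  m(union_{j >= 1} I_j) = sum_{j >= 1} m(I_j) = sum_{j >= 1} a * r^(j-1),
  with a = 1 and r = 5/6.
Since 0 < r = 5/6 < 1, the geometric series converges:
  sum_{j >= 1} a * r^(j-1) = a / (1 - r).
  = 1 / (1 - 5/6)
  = 1 / (1/6)
  = 6.

6


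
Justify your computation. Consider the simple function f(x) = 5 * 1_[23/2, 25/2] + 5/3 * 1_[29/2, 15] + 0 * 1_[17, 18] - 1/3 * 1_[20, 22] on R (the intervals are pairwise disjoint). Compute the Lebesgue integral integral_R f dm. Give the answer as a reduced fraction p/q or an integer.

For a simple function f = sum_i c_i * 1_{A_i} with disjoint A_i,
  integral f dm = sum_i c_i * m(A_i).
Lengths of the A_i:
  m(A_1) = 25/2 - 23/2 = 1.
  m(A_2) = 15 - 29/2 = 1/2.
  m(A_3) = 18 - 17 = 1.
  m(A_4) = 22 - 20 = 2.
Contributions c_i * m(A_i):
  (5) * (1) = 5.
  (5/3) * (1/2) = 5/6.
  (0) * (1) = 0.
  (-1/3) * (2) = -2/3.
Total: 5 + 5/6 + 0 - 2/3 = 31/6.

31/6


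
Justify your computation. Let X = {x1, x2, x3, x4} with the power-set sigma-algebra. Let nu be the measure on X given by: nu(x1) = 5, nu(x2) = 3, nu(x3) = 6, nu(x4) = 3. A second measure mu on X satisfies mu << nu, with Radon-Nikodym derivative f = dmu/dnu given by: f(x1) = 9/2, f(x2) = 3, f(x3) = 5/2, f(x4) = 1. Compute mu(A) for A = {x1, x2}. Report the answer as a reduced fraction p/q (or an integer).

By the defining property of the Radon-Nikodym derivative, for every measurable set A,
  mu(A) = integral_A f dnu.
Since nu is a discrete measure concentrated on the atoms of X, the integral over A reduces to the sum
  mu(A) = sum_{x in A} f(x) * nu({x}).
Computing each term:
  x1: f(x1) * nu(x1) = 9/2 * 5 = 45/2.
  x2: f(x2) * nu(x2) = 3 * 3 = 9.
Summing: mu(A) = 45/2 + 9 = 63/2.

63/2


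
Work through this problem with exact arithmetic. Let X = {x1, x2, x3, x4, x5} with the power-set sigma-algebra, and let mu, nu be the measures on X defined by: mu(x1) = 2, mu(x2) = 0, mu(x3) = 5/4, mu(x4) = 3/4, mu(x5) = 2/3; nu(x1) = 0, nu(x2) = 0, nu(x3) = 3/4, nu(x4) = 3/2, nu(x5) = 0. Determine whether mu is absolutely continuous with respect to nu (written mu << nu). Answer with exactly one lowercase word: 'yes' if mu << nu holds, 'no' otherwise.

mu << nu means: every nu-null measurable set is also mu-null; equivalently, for every atom x, if nu({x}) = 0 then mu({x}) = 0.
Checking each atom:
  x1: nu = 0, mu = 2 > 0 -> violates mu << nu.
  x2: nu = 0, mu = 0 -> consistent with mu << nu.
  x3: nu = 3/4 > 0 -> no constraint.
  x4: nu = 3/2 > 0 -> no constraint.
  x5: nu = 0, mu = 2/3 > 0 -> violates mu << nu.
The atom(s) x1, x5 violate the condition (nu = 0 but mu > 0). Therefore mu is NOT absolutely continuous w.r.t. nu.

no


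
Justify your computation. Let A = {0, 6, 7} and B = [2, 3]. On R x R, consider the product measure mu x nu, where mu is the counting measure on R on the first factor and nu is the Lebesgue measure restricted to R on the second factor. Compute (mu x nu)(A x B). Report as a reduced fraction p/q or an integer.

For a measurable rectangle A x B, the product measure satisfies
  (mu x nu)(A x B) = mu(A) * nu(B).
  mu(A) = 3.
  nu(B) = 1.
  (mu x nu)(A x B) = 3 * 1 = 3.

3


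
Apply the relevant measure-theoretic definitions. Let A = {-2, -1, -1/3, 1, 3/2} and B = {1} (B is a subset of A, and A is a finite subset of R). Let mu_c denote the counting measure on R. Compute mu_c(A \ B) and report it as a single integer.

Counting measure assigns mu_c(E) = |E| (number of elements) when E is finite. For B subset A, A \ B is the set of elements of A not in B, so |A \ B| = |A| - |B|.
|A| = 5, |B| = 1, so mu_c(A \ B) = 5 - 1 = 4.

4


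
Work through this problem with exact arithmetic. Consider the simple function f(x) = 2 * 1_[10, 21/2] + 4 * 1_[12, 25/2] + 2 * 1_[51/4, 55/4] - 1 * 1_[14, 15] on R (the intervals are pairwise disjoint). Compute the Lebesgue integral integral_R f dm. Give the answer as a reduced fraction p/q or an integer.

For a simple function f = sum_i c_i * 1_{A_i} with disjoint A_i,
  integral f dm = sum_i c_i * m(A_i).
Lengths of the A_i:
  m(A_1) = 21/2 - 10 = 1/2.
  m(A_2) = 25/2 - 12 = 1/2.
  m(A_3) = 55/4 - 51/4 = 1.
  m(A_4) = 15 - 14 = 1.
Contributions c_i * m(A_i):
  (2) * (1/2) = 1.
  (4) * (1/2) = 2.
  (2) * (1) = 2.
  (-1) * (1) = -1.
Total: 1 + 2 + 2 - 1 = 4.

4


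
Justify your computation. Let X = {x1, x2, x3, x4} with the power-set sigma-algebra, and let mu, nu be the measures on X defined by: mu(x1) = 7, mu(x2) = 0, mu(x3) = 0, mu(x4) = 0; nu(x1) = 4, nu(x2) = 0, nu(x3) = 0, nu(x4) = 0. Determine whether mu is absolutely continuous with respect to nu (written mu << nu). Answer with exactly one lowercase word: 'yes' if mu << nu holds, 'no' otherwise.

mu << nu means: every nu-null measurable set is also mu-null; equivalently, for every atom x, if nu({x}) = 0 then mu({x}) = 0.
Checking each atom:
  x1: nu = 4 > 0 -> no constraint.
  x2: nu = 0, mu = 0 -> consistent with mu << nu.
  x3: nu = 0, mu = 0 -> consistent with mu << nu.
  x4: nu = 0, mu = 0 -> consistent with mu << nu.
No atom violates the condition. Therefore mu << nu.

yes


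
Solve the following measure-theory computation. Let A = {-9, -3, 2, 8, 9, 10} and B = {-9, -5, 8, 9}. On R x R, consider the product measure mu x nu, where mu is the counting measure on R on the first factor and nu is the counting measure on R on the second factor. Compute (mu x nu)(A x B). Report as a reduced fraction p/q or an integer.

For a measurable rectangle A x B, the product measure satisfies
  (mu x nu)(A x B) = mu(A) * nu(B).
  mu(A) = 6.
  nu(B) = 4.
  (mu x nu)(A x B) = 6 * 4 = 24.

24


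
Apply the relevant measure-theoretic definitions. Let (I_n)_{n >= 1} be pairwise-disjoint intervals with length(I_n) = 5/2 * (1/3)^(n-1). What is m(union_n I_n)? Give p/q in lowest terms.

By countable additivity of the Lebesgue measure on pairwise disjoint measurable sets,
  m(union_{n >= 1} I_n) = sum_{n >= 1} m(I_n) = sum_{n >= 1} a * r^(n-1),
  with a = 5/2 and r = 1/3.
Since 0 < r = 1/3 < 1, the geometric series converges:
  sum_{n >= 1} a * r^(n-1) = a / (1 - r).
  = 5/2 / (1 - 1/3)
  = 5/2 / (2/3)
  = 15/4.

15/4


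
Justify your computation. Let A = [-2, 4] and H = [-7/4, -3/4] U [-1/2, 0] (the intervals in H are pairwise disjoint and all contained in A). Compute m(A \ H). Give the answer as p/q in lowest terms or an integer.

The ambient interval has length m(A) = 4 - (-2) = 6.
Since the holes are disjoint and sit inside A, by finite additivity
  m(H) = sum_i (b_i - a_i), and m(A \ H) = m(A) - m(H).
Computing the hole measures:
  m(H_1) = -3/4 - (-7/4) = 1.
  m(H_2) = 0 - (-1/2) = 1/2.
Summed: m(H) = 1 + 1/2 = 3/2.
So m(A \ H) = 6 - 3/2 = 9/2.

9/2


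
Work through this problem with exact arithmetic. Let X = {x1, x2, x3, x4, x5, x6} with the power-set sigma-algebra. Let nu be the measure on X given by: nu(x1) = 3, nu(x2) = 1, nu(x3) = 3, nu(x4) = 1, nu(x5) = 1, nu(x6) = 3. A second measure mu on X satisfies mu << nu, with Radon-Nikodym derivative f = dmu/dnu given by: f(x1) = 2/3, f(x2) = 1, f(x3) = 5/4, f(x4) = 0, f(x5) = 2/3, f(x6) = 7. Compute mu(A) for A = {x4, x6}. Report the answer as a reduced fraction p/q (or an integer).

By the defining property of the Radon-Nikodym derivative, for every measurable set A,
  mu(A) = integral_A f dnu.
Since nu is a discrete measure concentrated on the atoms of X, the integral over A reduces to the sum
  mu(A) = sum_{x in A} f(x) * nu({x}).
Computing each term:
  x4: f(x4) * nu(x4) = 0 * 1 = 0.
  x6: f(x6) * nu(x6) = 7 * 3 = 21.
Summing: mu(A) = 0 + 21 = 21.

21


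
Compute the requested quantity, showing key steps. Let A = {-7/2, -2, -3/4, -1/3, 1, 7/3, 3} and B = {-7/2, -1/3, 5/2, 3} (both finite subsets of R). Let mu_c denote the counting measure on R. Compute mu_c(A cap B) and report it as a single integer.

Counting measure on a finite set equals cardinality. mu_c(A cap B) = |A cap B| (elements appearing in both).
Enumerating the elements of A that also lie in B gives 3 element(s).
So mu_c(A cap B) = 3.

3


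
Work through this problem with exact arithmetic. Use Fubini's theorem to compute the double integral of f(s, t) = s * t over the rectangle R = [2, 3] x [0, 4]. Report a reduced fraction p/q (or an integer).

f(s, t) is a tensor product of a function of s and a function of t, and both factors are bounded continuous (hence Lebesgue integrable) on the rectangle, so Fubini's theorem applies:
  integral_R f d(m x m) = (integral_a1^b1 s ds) * (integral_a2^b2 t dt).
Inner integral in s: integral_{2}^{3} s ds = (3^2 - 2^2)/2
  = 5/2.
Inner integral in t: integral_{0}^{4} t dt = (4^2 - 0^2)/2
  = 8.
Product: (5/2) * (8) = 20.

20


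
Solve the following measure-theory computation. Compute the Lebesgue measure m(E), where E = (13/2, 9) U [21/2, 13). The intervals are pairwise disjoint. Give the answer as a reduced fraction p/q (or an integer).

For pairwise disjoint intervals, m(union_i I_i) = sum_i m(I_i),
and m is invariant under swapping open/closed endpoints (single points have measure 0).
So m(E) = sum_i (b_i - a_i).
  I_1 has length 9 - 13/2 = 5/2.
  I_2 has length 13 - 21/2 = 5/2.
Summing:
  m(E) = 5/2 + 5/2 = 5.

5


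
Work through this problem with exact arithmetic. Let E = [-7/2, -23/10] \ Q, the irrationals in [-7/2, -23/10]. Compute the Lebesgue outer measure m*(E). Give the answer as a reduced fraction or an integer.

The interval I = [-7/2, -23/10] has m(I) = -23/10 - (-7/2) = 6/5 (endpoints are measure-zero, so open/closed/half-open agree). Write I = (I cap Q) u (I \ Q). The rationals in I are countable, so m*(I cap Q) = 0 (cover each rational by intervals whose total length is arbitrarily small). By countable subadditivity m*(I) <= m*(I cap Q) + m*(I \ Q), hence m*(I \ Q) >= m(I) = 6/5. The reverse inequality m*(I \ Q) <= m*(I) = 6/5 is trivial since (I \ Q) is a subset of I. Therefore m*(I \ Q) = 6/5.

6/5


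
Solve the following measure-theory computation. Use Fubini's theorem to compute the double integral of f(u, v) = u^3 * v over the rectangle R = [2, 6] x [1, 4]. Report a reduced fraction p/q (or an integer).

f(u, v) is a tensor product of a function of u and a function of v, and both factors are bounded continuous (hence Lebesgue integrable) on the rectangle, so Fubini's theorem applies:
  integral_R f d(m x m) = (integral_a1^b1 u^3 du) * (integral_a2^b2 v dv).
Inner integral in u: integral_{2}^{6} u^3 du = (6^4 - 2^4)/4
  = 320.
Inner integral in v: integral_{1}^{4} v dv = (4^2 - 1^2)/2
  = 15/2.
Product: (320) * (15/2) = 2400.

2400


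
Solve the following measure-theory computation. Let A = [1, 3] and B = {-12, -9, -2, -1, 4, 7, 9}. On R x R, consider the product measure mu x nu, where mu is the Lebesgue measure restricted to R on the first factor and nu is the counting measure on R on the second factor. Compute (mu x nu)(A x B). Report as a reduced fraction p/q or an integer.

For a measurable rectangle A x B, the product measure satisfies
  (mu x nu)(A x B) = mu(A) * nu(B).
  mu(A) = 2.
  nu(B) = 7.
  (mu x nu)(A x B) = 2 * 7 = 14.

14


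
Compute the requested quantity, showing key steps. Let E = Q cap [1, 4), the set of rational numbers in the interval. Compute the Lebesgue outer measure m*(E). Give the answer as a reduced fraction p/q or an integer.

The set Q cap [1, 4) is countable (a subset of the countable set Q). Lebesgue outer measure of any countable set is 0: each singleton {q} has m*({q}) = 0, and by countable subadditivity m*(union_k {q_k}) <= sum_k m*({q_k}) = sum_k 0 = 0. The reverse inequality m*(E) >= 0 is automatic. So m*(Q cap [1, 4)) = 0.

0


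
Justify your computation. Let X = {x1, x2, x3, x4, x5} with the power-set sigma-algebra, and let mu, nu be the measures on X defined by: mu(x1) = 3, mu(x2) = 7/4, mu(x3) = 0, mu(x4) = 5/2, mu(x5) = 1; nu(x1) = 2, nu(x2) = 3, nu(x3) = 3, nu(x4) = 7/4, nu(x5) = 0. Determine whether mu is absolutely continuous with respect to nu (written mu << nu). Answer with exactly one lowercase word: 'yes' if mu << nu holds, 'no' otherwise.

mu << nu means: every nu-null measurable set is also mu-null; equivalently, for every atom x, if nu({x}) = 0 then mu({x}) = 0.
Checking each atom:
  x1: nu = 2 > 0 -> no constraint.
  x2: nu = 3 > 0 -> no constraint.
  x3: nu = 3 > 0 -> no constraint.
  x4: nu = 7/4 > 0 -> no constraint.
  x5: nu = 0, mu = 1 > 0 -> violates mu << nu.
The atom(s) x5 violate the condition (nu = 0 but mu > 0). Therefore mu is NOT absolutely continuous w.r.t. nu.

no


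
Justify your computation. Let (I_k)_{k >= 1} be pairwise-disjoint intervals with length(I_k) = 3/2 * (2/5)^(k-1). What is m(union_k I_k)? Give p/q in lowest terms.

By countable additivity of the Lebesgue measure on pairwise disjoint measurable sets,
  m(union_{k >= 1} I_k) = sum_{k >= 1} m(I_k) = sum_{k >= 1} a * r^(k-1),
  with a = 3/2 and r = 2/5.
Since 0 < r = 2/5 < 1, the geometric series converges:
  sum_{k >= 1} a * r^(k-1) = a / (1 - r).
  = 3/2 / (1 - 2/5)
  = 3/2 / (3/5)
  = 5/2.

5/2


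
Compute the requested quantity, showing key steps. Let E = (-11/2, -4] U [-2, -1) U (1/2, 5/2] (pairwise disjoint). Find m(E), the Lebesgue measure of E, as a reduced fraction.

For pairwise disjoint intervals, m(union_i I_i) = sum_i m(I_i),
and m is invariant under swapping open/closed endpoints (single points have measure 0).
So m(E) = sum_i (b_i - a_i).
  I_1 has length -4 - (-11/2) = 3/2.
  I_2 has length -1 - (-2) = 1.
  I_3 has length 5/2 - 1/2 = 2.
Summing:
  m(E) = 3/2 + 1 + 2 = 9/2.

9/2


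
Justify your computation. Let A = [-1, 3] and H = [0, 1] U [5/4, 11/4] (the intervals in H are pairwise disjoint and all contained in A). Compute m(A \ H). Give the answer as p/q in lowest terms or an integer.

The ambient interval has length m(A) = 3 - (-1) = 4.
Since the holes are disjoint and sit inside A, by finite additivity
  m(H) = sum_i (b_i - a_i), and m(A \ H) = m(A) - m(H).
Computing the hole measures:
  m(H_1) = 1 - 0 = 1.
  m(H_2) = 11/4 - 5/4 = 3/2.
Summed: m(H) = 1 + 3/2 = 5/2.
So m(A \ H) = 4 - 5/2 = 3/2.

3/2


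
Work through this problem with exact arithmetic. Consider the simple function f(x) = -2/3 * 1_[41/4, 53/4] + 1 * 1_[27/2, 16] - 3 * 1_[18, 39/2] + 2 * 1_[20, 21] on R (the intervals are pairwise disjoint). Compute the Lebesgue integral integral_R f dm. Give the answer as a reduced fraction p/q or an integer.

For a simple function f = sum_i c_i * 1_{A_i} with disjoint A_i,
  integral f dm = sum_i c_i * m(A_i).
Lengths of the A_i:
  m(A_1) = 53/4 - 41/4 = 3.
  m(A_2) = 16 - 27/2 = 5/2.
  m(A_3) = 39/2 - 18 = 3/2.
  m(A_4) = 21 - 20 = 1.
Contributions c_i * m(A_i):
  (-2/3) * (3) = -2.
  (1) * (5/2) = 5/2.
  (-3) * (3/2) = -9/2.
  (2) * (1) = 2.
Total: -2 + 5/2 - 9/2 + 2 = -2.

-2


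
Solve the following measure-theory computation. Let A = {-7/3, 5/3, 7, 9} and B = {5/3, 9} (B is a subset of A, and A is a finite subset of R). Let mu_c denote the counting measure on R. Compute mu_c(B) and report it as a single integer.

Counting measure assigns mu_c(E) = |E| (number of elements) when E is finite.
B has 2 element(s), so mu_c(B) = 2.

2


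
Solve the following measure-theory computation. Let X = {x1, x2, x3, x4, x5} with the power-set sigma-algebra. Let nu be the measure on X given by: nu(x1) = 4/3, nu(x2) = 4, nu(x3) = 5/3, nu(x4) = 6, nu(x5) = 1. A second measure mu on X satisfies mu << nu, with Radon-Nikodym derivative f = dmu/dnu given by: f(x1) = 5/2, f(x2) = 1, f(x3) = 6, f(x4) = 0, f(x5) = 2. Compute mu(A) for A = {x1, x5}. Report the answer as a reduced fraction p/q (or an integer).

By the defining property of the Radon-Nikodym derivative, for every measurable set A,
  mu(A) = integral_A f dnu.
Since nu is a discrete measure concentrated on the atoms of X, the integral over A reduces to the sum
  mu(A) = sum_{x in A} f(x) * nu({x}).
Computing each term:
  x1: f(x1) * nu(x1) = 5/2 * 4/3 = 10/3.
  x5: f(x5) * nu(x5) = 2 * 1 = 2.
Summing: mu(A) = 10/3 + 2 = 16/3.

16/3


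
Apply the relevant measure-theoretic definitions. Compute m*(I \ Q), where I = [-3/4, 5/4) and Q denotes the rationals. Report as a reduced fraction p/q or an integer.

The interval I = [-3/4, 5/4) has m(I) = 5/4 - (-3/4) = 2 (endpoints are measure-zero, so open/closed/half-open agree). Write I = (I cap Q) u (I \ Q). The rationals in I are countable, so m*(I cap Q) = 0 (cover each rational by intervals whose total length is arbitrarily small). By countable subadditivity m*(I) <= m*(I cap Q) + m*(I \ Q), hence m*(I \ Q) >= m(I) = 2. The reverse inequality m*(I \ Q) <= m*(I) = 2 is trivial since (I \ Q) is a subset of I. Therefore m*(I \ Q) = 2.

2


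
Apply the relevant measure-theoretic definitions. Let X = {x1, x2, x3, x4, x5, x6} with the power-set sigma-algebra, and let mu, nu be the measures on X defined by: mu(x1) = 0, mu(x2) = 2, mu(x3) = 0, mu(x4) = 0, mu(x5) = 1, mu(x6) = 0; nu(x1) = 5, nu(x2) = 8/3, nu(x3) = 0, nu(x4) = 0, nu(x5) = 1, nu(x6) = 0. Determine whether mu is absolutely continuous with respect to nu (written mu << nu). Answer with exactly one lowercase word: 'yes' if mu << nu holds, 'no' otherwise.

mu << nu means: every nu-null measurable set is also mu-null; equivalently, for every atom x, if nu({x}) = 0 then mu({x}) = 0.
Checking each atom:
  x1: nu = 5 > 0 -> no constraint.
  x2: nu = 8/3 > 0 -> no constraint.
  x3: nu = 0, mu = 0 -> consistent with mu << nu.
  x4: nu = 0, mu = 0 -> consistent with mu << nu.
  x5: nu = 1 > 0 -> no constraint.
  x6: nu = 0, mu = 0 -> consistent with mu << nu.
No atom violates the condition. Therefore mu << nu.

yes


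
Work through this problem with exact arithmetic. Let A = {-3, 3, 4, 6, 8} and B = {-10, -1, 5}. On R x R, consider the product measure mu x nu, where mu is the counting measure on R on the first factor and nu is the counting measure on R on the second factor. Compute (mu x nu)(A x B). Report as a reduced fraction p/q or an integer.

For a measurable rectangle A x B, the product measure satisfies
  (mu x nu)(A x B) = mu(A) * nu(B).
  mu(A) = 5.
  nu(B) = 3.
  (mu x nu)(A x B) = 5 * 3 = 15.

15


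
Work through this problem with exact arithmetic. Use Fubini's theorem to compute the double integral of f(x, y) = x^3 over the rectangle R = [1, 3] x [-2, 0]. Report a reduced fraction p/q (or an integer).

f(x, y) is a tensor product of a function of x and a function of y, and both factors are bounded continuous (hence Lebesgue integrable) on the rectangle, so Fubini's theorem applies:
  integral_R f d(m x m) = (integral_a1^b1 x^3 dx) * (integral_a2^b2 1 dy).
Inner integral in x: integral_{1}^{3} x^3 dx = (3^4 - 1^4)/4
  = 20.
Inner integral in y: integral_{-2}^{0} 1 dy = (0^1 - (-2)^1)/1
  = 2.
Product: (20) * (2) = 40.

40


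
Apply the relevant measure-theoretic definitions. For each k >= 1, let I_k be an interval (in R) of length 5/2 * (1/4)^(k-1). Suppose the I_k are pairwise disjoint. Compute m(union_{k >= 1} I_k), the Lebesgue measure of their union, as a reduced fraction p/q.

By countable additivity of the Lebesgue measure on pairwise disjoint measurable sets,
  m(union_{k >= 1} I_k) = sum_{k >= 1} m(I_k) = sum_{k >= 1} a * r^(k-1),
  with a = 5/2 and r = 1/4.
Since 0 < r = 1/4 < 1, the geometric series converges:
  sum_{k >= 1} a * r^(k-1) = a / (1 - r).
  = 5/2 / (1 - 1/4)
  = 5/2 / (3/4)
  = 10/3.

10/3


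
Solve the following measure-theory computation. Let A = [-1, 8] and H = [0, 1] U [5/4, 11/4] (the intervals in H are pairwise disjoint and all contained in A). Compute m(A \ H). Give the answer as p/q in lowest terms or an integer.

The ambient interval has length m(A) = 8 - (-1) = 9.
Since the holes are disjoint and sit inside A, by finite additivity
  m(H) = sum_i (b_i - a_i), and m(A \ H) = m(A) - m(H).
Computing the hole measures:
  m(H_1) = 1 - 0 = 1.
  m(H_2) = 11/4 - 5/4 = 3/2.
Summed: m(H) = 1 + 3/2 = 5/2.
So m(A \ H) = 9 - 5/2 = 13/2.

13/2


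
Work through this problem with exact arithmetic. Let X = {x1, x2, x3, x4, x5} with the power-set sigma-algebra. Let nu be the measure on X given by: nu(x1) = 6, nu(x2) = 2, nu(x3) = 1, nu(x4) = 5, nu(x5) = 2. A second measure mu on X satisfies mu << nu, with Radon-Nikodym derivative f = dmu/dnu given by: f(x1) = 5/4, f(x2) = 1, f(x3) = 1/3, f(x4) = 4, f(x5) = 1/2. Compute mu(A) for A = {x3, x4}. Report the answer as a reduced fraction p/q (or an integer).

By the defining property of the Radon-Nikodym derivative, for every measurable set A,
  mu(A) = integral_A f dnu.
Since nu is a discrete measure concentrated on the atoms of X, the integral over A reduces to the sum
  mu(A) = sum_{x in A} f(x) * nu({x}).
Computing each term:
  x3: f(x3) * nu(x3) = 1/3 * 1 = 1/3.
  x4: f(x4) * nu(x4) = 4 * 5 = 20.
Summing: mu(A) = 1/3 + 20 = 61/3.

61/3


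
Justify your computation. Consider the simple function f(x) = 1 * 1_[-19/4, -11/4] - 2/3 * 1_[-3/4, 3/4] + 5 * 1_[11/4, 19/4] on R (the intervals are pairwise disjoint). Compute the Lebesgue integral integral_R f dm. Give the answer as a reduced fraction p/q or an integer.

For a simple function f = sum_i c_i * 1_{A_i} with disjoint A_i,
  integral f dm = sum_i c_i * m(A_i).
Lengths of the A_i:
  m(A_1) = -11/4 - (-19/4) = 2.
  m(A_2) = 3/4 - (-3/4) = 3/2.
  m(A_3) = 19/4 - 11/4 = 2.
Contributions c_i * m(A_i):
  (1) * (2) = 2.
  (-2/3) * (3/2) = -1.
  (5) * (2) = 10.
Total: 2 - 1 + 10 = 11.

11


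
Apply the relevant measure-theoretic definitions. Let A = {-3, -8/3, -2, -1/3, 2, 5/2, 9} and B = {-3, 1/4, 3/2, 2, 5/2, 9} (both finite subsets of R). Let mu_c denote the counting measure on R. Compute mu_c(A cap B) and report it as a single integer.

Counting measure on a finite set equals cardinality. mu_c(A cap B) = |A cap B| (elements appearing in both).
Enumerating the elements of A that also lie in B gives 4 element(s).
So mu_c(A cap B) = 4.

4


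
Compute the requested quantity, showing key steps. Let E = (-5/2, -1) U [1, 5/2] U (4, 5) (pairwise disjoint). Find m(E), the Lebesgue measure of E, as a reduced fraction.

For pairwise disjoint intervals, m(union_i I_i) = sum_i m(I_i),
and m is invariant under swapping open/closed endpoints (single points have measure 0).
So m(E) = sum_i (b_i - a_i).
  I_1 has length -1 - (-5/2) = 3/2.
  I_2 has length 5/2 - 1 = 3/2.
  I_3 has length 5 - 4 = 1.
Summing:
  m(E) = 3/2 + 3/2 + 1 = 4.

4


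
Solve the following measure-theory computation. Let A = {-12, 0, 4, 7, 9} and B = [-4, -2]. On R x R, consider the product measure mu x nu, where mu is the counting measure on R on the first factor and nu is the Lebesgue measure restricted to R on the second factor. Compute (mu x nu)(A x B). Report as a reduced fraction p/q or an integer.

For a measurable rectangle A x B, the product measure satisfies
  (mu x nu)(A x B) = mu(A) * nu(B).
  mu(A) = 5.
  nu(B) = 2.
  (mu x nu)(A x B) = 5 * 2 = 10.

10


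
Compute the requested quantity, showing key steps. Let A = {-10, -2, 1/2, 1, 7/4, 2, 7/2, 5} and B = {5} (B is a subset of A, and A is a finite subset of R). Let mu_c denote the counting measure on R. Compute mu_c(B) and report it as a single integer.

Counting measure assigns mu_c(E) = |E| (number of elements) when E is finite.
B has 1 element(s), so mu_c(B) = 1.

1


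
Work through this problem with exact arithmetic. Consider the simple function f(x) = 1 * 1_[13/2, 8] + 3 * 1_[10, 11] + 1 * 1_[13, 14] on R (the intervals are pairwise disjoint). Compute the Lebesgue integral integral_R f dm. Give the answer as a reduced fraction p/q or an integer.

For a simple function f = sum_i c_i * 1_{A_i} with disjoint A_i,
  integral f dm = sum_i c_i * m(A_i).
Lengths of the A_i:
  m(A_1) = 8 - 13/2 = 3/2.
  m(A_2) = 11 - 10 = 1.
  m(A_3) = 14 - 13 = 1.
Contributions c_i * m(A_i):
  (1) * (3/2) = 3/2.
  (3) * (1) = 3.
  (1) * (1) = 1.
Total: 3/2 + 3 + 1 = 11/2.

11/2


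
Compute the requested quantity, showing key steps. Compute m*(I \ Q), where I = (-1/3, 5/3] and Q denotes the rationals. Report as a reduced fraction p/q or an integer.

The interval I = (-1/3, 5/3] has m(I) = 5/3 - (-1/3) = 2 (endpoints are measure-zero, so open/closed/half-open agree). Write I = (I cap Q) u (I \ Q). The rationals in I are countable, so m*(I cap Q) = 0 (cover each rational by intervals whose total length is arbitrarily small). By countable subadditivity m*(I) <= m*(I cap Q) + m*(I \ Q), hence m*(I \ Q) >= m(I) = 2. The reverse inequality m*(I \ Q) <= m*(I) = 2 is trivial since (I \ Q) is a subset of I. Therefore m*(I \ Q) = 2.

2


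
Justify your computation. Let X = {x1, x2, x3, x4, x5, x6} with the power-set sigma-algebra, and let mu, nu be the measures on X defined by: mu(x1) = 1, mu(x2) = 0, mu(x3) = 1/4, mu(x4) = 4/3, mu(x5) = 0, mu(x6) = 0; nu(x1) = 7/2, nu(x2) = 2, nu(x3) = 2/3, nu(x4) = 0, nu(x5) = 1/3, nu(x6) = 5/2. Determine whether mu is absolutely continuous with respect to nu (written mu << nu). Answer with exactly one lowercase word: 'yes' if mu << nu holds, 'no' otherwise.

mu << nu means: every nu-null measurable set is also mu-null; equivalently, for every atom x, if nu({x}) = 0 then mu({x}) = 0.
Checking each atom:
  x1: nu = 7/2 > 0 -> no constraint.
  x2: nu = 2 > 0 -> no constraint.
  x3: nu = 2/3 > 0 -> no constraint.
  x4: nu = 0, mu = 4/3 > 0 -> violates mu << nu.
  x5: nu = 1/3 > 0 -> no constraint.
  x6: nu = 5/2 > 0 -> no constraint.
The atom(s) x4 violate the condition (nu = 0 but mu > 0). Therefore mu is NOT absolutely continuous w.r.t. nu.

no


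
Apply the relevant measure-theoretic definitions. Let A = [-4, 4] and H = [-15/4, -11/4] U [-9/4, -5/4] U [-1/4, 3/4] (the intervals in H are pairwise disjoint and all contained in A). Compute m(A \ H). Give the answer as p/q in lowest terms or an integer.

The ambient interval has length m(A) = 4 - (-4) = 8.
Since the holes are disjoint and sit inside A, by finite additivity
  m(H) = sum_i (b_i - a_i), and m(A \ H) = m(A) - m(H).
Computing the hole measures:
  m(H_1) = -11/4 - (-15/4) = 1.
  m(H_2) = -5/4 - (-9/4) = 1.
  m(H_3) = 3/4 - (-1/4) = 1.
Summed: m(H) = 1 + 1 + 1 = 3.
So m(A \ H) = 8 - 3 = 5.

5


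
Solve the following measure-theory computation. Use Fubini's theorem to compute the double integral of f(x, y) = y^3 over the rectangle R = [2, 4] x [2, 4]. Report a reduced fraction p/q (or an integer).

f(x, y) is a tensor product of a function of x and a function of y, and both factors are bounded continuous (hence Lebesgue integrable) on the rectangle, so Fubini's theorem applies:
  integral_R f d(m x m) = (integral_a1^b1 1 dx) * (integral_a2^b2 y^3 dy).
Inner integral in x: integral_{2}^{4} 1 dx = (4^1 - 2^1)/1
  = 2.
Inner integral in y: integral_{2}^{4} y^3 dy = (4^4 - 2^4)/4
  = 60.
Product: (2) * (60) = 120.

120


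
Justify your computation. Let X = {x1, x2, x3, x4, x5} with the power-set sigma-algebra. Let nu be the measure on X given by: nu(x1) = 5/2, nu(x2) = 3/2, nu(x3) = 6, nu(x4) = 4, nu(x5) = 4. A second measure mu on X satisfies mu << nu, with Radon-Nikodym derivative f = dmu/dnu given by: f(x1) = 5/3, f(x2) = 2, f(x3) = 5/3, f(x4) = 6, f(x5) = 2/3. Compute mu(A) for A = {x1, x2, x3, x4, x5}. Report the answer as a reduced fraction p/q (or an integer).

By the defining property of the Radon-Nikodym derivative, for every measurable set A,
  mu(A) = integral_A f dnu.
Since nu is a discrete measure concentrated on the atoms of X, the integral over A reduces to the sum
  mu(A) = sum_{x in A} f(x) * nu({x}).
Computing each term:
  x1: f(x1) * nu(x1) = 5/3 * 5/2 = 25/6.
  x2: f(x2) * nu(x2) = 2 * 3/2 = 3.
  x3: f(x3) * nu(x3) = 5/3 * 6 = 10.
  x4: f(x4) * nu(x4) = 6 * 4 = 24.
  x5: f(x5) * nu(x5) = 2/3 * 4 = 8/3.
Summing: mu(A) = 25/6 + 3 + 10 + 24 + 8/3 = 263/6.

263/6


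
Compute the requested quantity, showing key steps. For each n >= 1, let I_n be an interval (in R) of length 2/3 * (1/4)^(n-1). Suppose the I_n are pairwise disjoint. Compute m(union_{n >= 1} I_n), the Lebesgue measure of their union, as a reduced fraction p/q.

By countable additivity of the Lebesgue measure on pairwise disjoint measurable sets,
  m(union_{n >= 1} I_n) = sum_{n >= 1} m(I_n) = sum_{n >= 1} a * r^(n-1),
  with a = 2/3 and r = 1/4.
Since 0 < r = 1/4 < 1, the geometric series converges:
  sum_{n >= 1} a * r^(n-1) = a / (1 - r).
  = 2/3 / (1 - 1/4)
  = 2/3 / (3/4)
  = 8/9.

8/9


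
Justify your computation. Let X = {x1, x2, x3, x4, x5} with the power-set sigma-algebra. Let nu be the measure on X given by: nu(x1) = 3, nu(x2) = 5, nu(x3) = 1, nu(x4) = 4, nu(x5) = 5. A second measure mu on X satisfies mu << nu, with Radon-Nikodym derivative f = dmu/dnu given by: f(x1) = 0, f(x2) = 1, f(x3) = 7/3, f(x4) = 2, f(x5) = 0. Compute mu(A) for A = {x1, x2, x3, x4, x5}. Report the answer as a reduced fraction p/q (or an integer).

By the defining property of the Radon-Nikodym derivative, for every measurable set A,
  mu(A) = integral_A f dnu.
Since nu is a discrete measure concentrated on the atoms of X, the integral over A reduces to the sum
  mu(A) = sum_{x in A} f(x) * nu({x}).
Computing each term:
  x1: f(x1) * nu(x1) = 0 * 3 = 0.
  x2: f(x2) * nu(x2) = 1 * 5 = 5.
  x3: f(x3) * nu(x3) = 7/3 * 1 = 7/3.
  x4: f(x4) * nu(x4) = 2 * 4 = 8.
  x5: f(x5) * nu(x5) = 0 * 5 = 0.
Summing: mu(A) = 0 + 5 + 7/3 + 8 + 0 = 46/3.

46/3


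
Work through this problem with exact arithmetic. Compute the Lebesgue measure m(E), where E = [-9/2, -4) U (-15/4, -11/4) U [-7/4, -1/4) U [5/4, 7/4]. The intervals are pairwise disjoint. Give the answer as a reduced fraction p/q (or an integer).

For pairwise disjoint intervals, m(union_i I_i) = sum_i m(I_i),
and m is invariant under swapping open/closed endpoints (single points have measure 0).
So m(E) = sum_i (b_i - a_i).
  I_1 has length -4 - (-9/2) = 1/2.
  I_2 has length -11/4 - (-15/4) = 1.
  I_3 has length -1/4 - (-7/4) = 3/2.
  I_4 has length 7/4 - 5/4 = 1/2.
Summing:
  m(E) = 1/2 + 1 + 3/2 + 1/2 = 7/2.

7/2


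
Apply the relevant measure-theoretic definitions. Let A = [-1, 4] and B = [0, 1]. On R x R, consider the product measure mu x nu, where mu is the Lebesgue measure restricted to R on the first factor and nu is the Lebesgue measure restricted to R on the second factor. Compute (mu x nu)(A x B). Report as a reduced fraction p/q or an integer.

For a measurable rectangle A x B, the product measure satisfies
  (mu x nu)(A x B) = mu(A) * nu(B).
  mu(A) = 5.
  nu(B) = 1.
  (mu x nu)(A x B) = 5 * 1 = 5.

5


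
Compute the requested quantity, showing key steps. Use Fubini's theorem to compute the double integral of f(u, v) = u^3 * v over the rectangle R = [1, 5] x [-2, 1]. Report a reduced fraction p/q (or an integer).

f(u, v) is a tensor product of a function of u and a function of v, and both factors are bounded continuous (hence Lebesgue integrable) on the rectangle, so Fubini's theorem applies:
  integral_R f d(m x m) = (integral_a1^b1 u^3 du) * (integral_a2^b2 v dv).
Inner integral in u: integral_{1}^{5} u^3 du = (5^4 - 1^4)/4
  = 156.
Inner integral in v: integral_{-2}^{1} v dv = (1^2 - (-2)^2)/2
  = -3/2.
Product: (156) * (-3/2) = -234.

-234


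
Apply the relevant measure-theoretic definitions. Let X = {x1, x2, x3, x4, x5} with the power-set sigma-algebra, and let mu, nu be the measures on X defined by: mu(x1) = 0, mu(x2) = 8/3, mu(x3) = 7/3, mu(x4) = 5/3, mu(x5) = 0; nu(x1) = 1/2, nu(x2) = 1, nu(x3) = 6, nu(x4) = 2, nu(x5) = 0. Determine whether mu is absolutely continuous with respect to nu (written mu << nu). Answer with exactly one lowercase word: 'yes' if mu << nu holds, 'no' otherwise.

mu << nu means: every nu-null measurable set is also mu-null; equivalently, for every atom x, if nu({x}) = 0 then mu({x}) = 0.
Checking each atom:
  x1: nu = 1/2 > 0 -> no constraint.
  x2: nu = 1 > 0 -> no constraint.
  x3: nu = 6 > 0 -> no constraint.
  x4: nu = 2 > 0 -> no constraint.
  x5: nu = 0, mu = 0 -> consistent with mu << nu.
No atom violates the condition. Therefore mu << nu.

yes


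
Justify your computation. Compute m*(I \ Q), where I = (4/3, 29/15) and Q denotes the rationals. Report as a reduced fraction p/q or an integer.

The interval I = (4/3, 29/15) has m(I) = 29/15 - 4/3 = 3/5 (endpoints are measure-zero, so open/closed/half-open agree). Write I = (I cap Q) u (I \ Q). The rationals in I are countable, so m*(I cap Q) = 0 (cover each rational by intervals whose total length is arbitrarily small). By countable subadditivity m*(I) <= m*(I cap Q) + m*(I \ Q), hence m*(I \ Q) >= m(I) = 3/5. The reverse inequality m*(I \ Q) <= m*(I) = 3/5 is trivial since (I \ Q) is a subset of I. Therefore m*(I \ Q) = 3/5.

3/5
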